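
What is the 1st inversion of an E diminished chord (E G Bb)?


Working:
Root position: E G Bb
1st inversion: move root up an octave
Bass note: G
Notes (bottom to top) = G Bb E


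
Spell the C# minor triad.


Reasoning:
Minor triad = root + minor 3rd (3 semitones) + perfect 5th (7 semitones)
A triad on C# stacks thirds, so the chord tones use letter names C-E-G
Root: C#
Minor 3rd above C#: E
Perfect 5th above C#: G#
Chord = C# E G#


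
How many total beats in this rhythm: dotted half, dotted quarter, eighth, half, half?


Working:
Beat values:
  dotted half = 3 beats
  dotted quarter = 1.5 beats
  eighth = 0.5 beats
  half = 2 beats
  half = 2 beats
Sum = 3 + 1.5 + 0.5 + 2 + 2
= 9 beats


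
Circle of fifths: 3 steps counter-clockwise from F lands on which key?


Working:
Each counter-clockwise step moves down a perfect 5th (= up a perfect 4th)
From F: F → Bb → Eb → Ab
= Ab


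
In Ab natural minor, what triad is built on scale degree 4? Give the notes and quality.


Reasoning:
Ab natural minor scale: Ab Bb Cb Db Eb Fb Gb
Diatonic triad on degree 4 stacks scale notes 4, 6, 1: Db Fb Ab
Db→Fb = 3 semitones; Db→Ab = 7 semitones → minor triad
= Db Fb Ab (minor)


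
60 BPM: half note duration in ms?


Reasoning:
One quarter-note beat = 60000 / BPM = 60000 / 60 ms
Half note = 2 × quarter note
Duration = 2 × 60000 / 60 = 120000 / 60
= 2000.0 ms


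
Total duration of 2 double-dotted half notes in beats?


Base half note = 2 beats
Dot 1 adds half the previous value: +1
Dot 2 adds half the previous value: +1/2
One double-dotted half = 2 + 1 + 1/2 = 7/2
2 of them = 2 × 7/2 = 7
= 7 beats


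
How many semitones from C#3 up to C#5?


Absolute semitone position = octave×12 + chromatic position
C#3: 3×12 + 1 = 37
C#5: 5×12 + 1 = 61
Difference = 61 - 37 = 24
= 24 semitones


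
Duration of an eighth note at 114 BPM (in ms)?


Reasoning:
One quarter-note beat = 60000 / BPM = 60000 / 114 ms
Eighth note = 1/2 × quarter note
Duration = 1/2 × 60000 / 114 = 30000 / 114
= 263.2 ms


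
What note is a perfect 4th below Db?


Solution.
A 4th spans 4 letter names, so from D we land on A
A perfect 4th = 5 semitones below Db
Spell A at that pitch: Ab
= Ab


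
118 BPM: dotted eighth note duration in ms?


Working:
One quarter-note beat = 60000 / BPM = 60000 / 118 ms
Dotted eighth note = 3/4 × quarter note
Duration = 3/4 × 60000 / 118 = 45000 / 118
= 381.4 ms


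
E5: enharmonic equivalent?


Enharmonic notes sound the same pitch but are spelled with different letter names
E and D## name the same pitch class
= D##5


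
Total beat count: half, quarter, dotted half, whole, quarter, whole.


Beat values:
  half = 2 beats
  quarter = 1 beat
  dotted half = 3 beats
  whole = 4 beats
  quarter = 1 beat
  whole = 4 beats
Sum = 2 + 1 + 3 + 4 + 1 + 4
= 15 beats


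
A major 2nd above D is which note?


Let's work it out.
A 2nd spans 2 letter names, so from D we land on E
A major 2nd = 2 semitones above D
Spell E at that pitch: E
= E


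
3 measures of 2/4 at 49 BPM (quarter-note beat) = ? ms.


Step by step:
Quarter-note beat duration = 60000 / 49 ms
Beats per measure (2/4) = 2
One measure = 2 × 60000 / 49 = 120000 / 49 ms
3 measures = 3 × 120000 / 49 = 360000 / 49
= 7346.9 ms


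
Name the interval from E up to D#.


Letter names: E → D spans 7 letter names → a 7th
Semitones: E → D# = 11 half-steps
A 7th of 11 semitones is a major 7th
= major 7th


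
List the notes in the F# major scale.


Step by step:
Major scale pattern: W-W-H-W-W-W-H (2-2-1-2-2-2-1 semitones)
Starting from F#:
  F# + 2 semitones → G#
  G# + 2 semitones → A#
  A# + 1 semitone → B
  B + 2 semitones → C#
  C# + 2 semitones → D#
  D# + 2 semitones → E#
  E# + 1 semitone → F#
Scale = F# G# A# B C# D# E#


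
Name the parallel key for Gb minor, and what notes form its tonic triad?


Step by step:
Parallel keys share the same tonic but differ in mode
Gb minor → parallel is Gb major
Tonic triad of Gb major = Gb Bb Db
= Gb major; triad = Gb Bb Db


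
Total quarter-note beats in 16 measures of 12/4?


Working:
Time signature 12/4: the bottom number 4 means the quarter note gets one count
The top number 12 means 12 quarter-note beats per measure
Total = 12 × 16 measures
= 192 quarter-note beats


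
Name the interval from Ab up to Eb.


Reasoning:
Letter names: A → E spans 5 letter names → a 5th
Semitones: Ab → Eb = 7 half-steps
A 5th of 7 semitones is a perfect 5th
= perfect 5th


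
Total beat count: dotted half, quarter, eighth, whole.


Solution.
Beat values:
  dotted half = 3 beats
  quarter = 1 beat
  eighth = 0.5 beats
  whole = 4 beats
Sum = 3 + 1 + 0.5 + 4
= 8.5 beats


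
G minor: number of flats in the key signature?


Working:
Flat minor keys: A(0), D(1), G(2), C(3), F(4), Bb(5), Eb(6), Ab(7)
G minor has 2 flats
Order of flats: Bb Eb Ab Db Gb Cb Fb → first 2: Bb, Eb
= 2 flats


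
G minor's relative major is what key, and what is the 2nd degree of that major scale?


The relative major shares the key signature and is a minor 3rd above the minor tonic
A minor 3rd above G is Bb
→ relative major of G minor is Bb major
Bb major scale: Bb C D Eb F G A
= Bb major; 2nd degree = C


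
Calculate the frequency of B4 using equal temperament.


f = 440 × 2^(n/12) where n = semitones from A4
B4: 2 semitones from A4
f = 440 × 2^(2/12)
f = 493.88 Hz


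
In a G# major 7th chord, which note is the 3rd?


Major 7th chord = root + major 3rd + perfect 5th + major 7th
Seventh chords stack in thirds, so the letter names are G-B-D-F
Root: G#
Major 3rd above G#: B#
Perfect 5th above G#: D#
Major 7th above G#: F##
The 3rd = B#


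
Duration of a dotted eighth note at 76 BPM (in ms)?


Step by step:
One quarter-note beat = 60000 / BPM = 60000 / 76 ms
Dotted eighth note = 3/4 × quarter note
Duration = 3/4 × 60000 / 76 = 45000 / 76
= 592.1 ms


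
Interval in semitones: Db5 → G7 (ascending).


Step by step:
Absolute semitone position = octave×12 + chromatic position
Db5: 5×12 + 1 = 61
G7: 7×12 + 7 = 91
Difference = 91 - 61 = 30
= 30 semitones


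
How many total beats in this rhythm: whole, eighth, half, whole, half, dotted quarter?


Beat values:
  whole = 4 beats
  eighth = 0.5 beats
  half = 2 beats
  whole = 4 beats
  half = 2 beats
  dotted quarter = 1.5 beats
Sum = 4 + 0.5 + 2 + 4 + 2 + 1.5
= 14 beats


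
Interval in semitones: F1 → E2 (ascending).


Let's work it out.
Absolute semitone position = octave×12 + chromatic position
F1: 1×12 + 5 = 17
E2: 2×12 + 4 = 28
Difference = 28 - 17 = 11
= 11 semitones


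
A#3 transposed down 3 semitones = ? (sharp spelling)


Step by step:
A#3: chromatic position 10 in octave 3 → absolute = 3×12 + 10 = 46
Transpose down 3: 46 - 3 = 43
43 = 3×12 + 7 → G in octave 3
Result = G3


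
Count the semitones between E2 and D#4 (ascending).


Step by step:
Absolute semitone position = octave×12 + chromatic position
E2: 2×12 + 4 = 28
D#4: 4×12 + 3 = 51
Difference = 51 - 28 = 23
= 23 semitones


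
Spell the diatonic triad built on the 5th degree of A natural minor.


Reasoning:
A natural minor scale: A B C D E F G
Diatonic triad on degree 5 stacks scale notes 5, 7, 2: E G B
E→G = 3 semitones; E→B = 7 semitones → minor triad
= E G B (minor)


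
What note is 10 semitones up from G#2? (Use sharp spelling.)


G#2: chromatic position 8 in octave 2 → absolute = 2×12 + 8 = 32
Transpose up 10: 32 + 10 = 42
42 = 3×12 + 6 → F# in octave 3
Result = F#3


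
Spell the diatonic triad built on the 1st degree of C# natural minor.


Solution.
C# natural minor scale: C# D# E F# G# A B
Diatonic triad on degree 1 stacks scale notes 1, 3, 5: C# E G#
C#→E = 3 semitones; C#→G# = 7 semitones → minor triad
= C# E G# (minor)


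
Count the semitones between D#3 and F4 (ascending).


Step by step:
Absolute semitone position = octave×12 + chromatic position
D#3: 3×12 + 3 = 39
F4: 4×12 + 5 = 53
Difference = 53 - 39 = 14
= 14 semitones


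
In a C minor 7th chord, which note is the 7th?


Let's work it out.
Minor 7th chord = root + minor 3rd + perfect 5th + minor 7th
Seventh chords stack in thirds, so the letter names are C-E-G-B
Root: C
Minor 3rd above C: Eb
Perfect 5th above C: G
Minor 7th above C: Bb
The 7th = Bb


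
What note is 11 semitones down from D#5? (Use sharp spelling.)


Solution.
D#5: chromatic position 3 in octave 5 → absolute = 5×12 + 3 = 63
Transpose down 11: 63 - 11 = 52
52 = 4×12 + 4 → E in octave 4
Result = E4


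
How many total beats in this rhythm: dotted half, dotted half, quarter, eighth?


Let's work it out.
Beat values:
  dotted half = 3 beats
  dotted half = 3 beats
  quarter = 1 beat
  eighth = 0.5 beats
Sum = 3 + 3 + 1 + 0.5
= 7.5 beats


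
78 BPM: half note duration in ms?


One quarter-note beat = 60000 / BPM = 60000 / 78 ms
Half note = 2 × quarter note
Duration = 2 × 60000 / 78 = 120000 / 78
= 1538.5 ms


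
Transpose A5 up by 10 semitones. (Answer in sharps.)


Let's work it out.
A5: chromatic position 9 in octave 5 → absolute = 5×12 + 9 = 69
Transpose up 10: 69 + 10 = 79
79 = 6×12 + 7 → G in octave 6
Result = G6


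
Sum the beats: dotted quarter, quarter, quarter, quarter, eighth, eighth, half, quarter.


Working:
Beat values:
  dotted quarter = 1.5 beats
  quarter = 1 beat
  quarter = 1 beat
  quarter = 1 beat
  eighth = 0.5 beats
  eighth = 0.5 beats
  half = 2 beats
  quarter = 1 beat
Sum = 1.5 + 1 + 1 + 1 + 0.5 + 0.5 + 2 + 1
= 8.5 beats


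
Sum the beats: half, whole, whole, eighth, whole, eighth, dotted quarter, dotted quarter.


Step by step:
Beat values:
  half = 2 beats
  whole = 4 beats
  whole = 4 beats
  eighth = 0.5 beats
  whole = 4 beats
  eighth = 0.5 beats
  dotted quarter = 1.5 beats
  dotted quarter = 1.5 beats
Sum = 2 + 4 + 4 + 0.5 + 4 + 0.5 + 1.5 + 1.5
= 18 beats


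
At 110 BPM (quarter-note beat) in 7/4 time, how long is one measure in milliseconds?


Step by step:
Quarter-note beat duration = 60000 / 110 ms
Beats per measure (7/4) = 7
One measure = 7 × 60000 / 110 = 420000 / 110 ms
= 3818.2 ms


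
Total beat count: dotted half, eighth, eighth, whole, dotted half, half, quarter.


Reasoning:
Beat values:
  dotted half = 3 beats
  eighth = 0.5 beats
  eighth = 0.5 beats
  whole = 4 beats
  dotted half = 3 beats
  half = 2 beats
  quarter = 1 beat
Sum = 3 + 0.5 + 0.5 + 4 + 3 + 2 + 1
= 14 beats


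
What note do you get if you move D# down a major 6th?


Solution.
major 6th: 6 letter names, 9 semitones
Letter: D - 5 → F
Pitch: D# - 9 semitones, spelled as an F → F#
= F#


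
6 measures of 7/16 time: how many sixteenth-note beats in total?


Let's work it out.
Time signature 7/16: the bottom number 16 means the sixteenth note gets one count
The top number 7 means 7 sixteenth-note beats per measure
Total = 7 × 6 measures
= 42 sixteenth-note beats


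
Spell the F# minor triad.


Let's work it out.
Minor triad = root + minor 3rd (3 semitones) + perfect 5th (7 semitones)
A triad on F# stacks thirds, so the chord tones use letter names F-A-C
Root: F#
Minor 3rd above F#: A
Perfect 5th above F#: C#
Chord = F# A C#


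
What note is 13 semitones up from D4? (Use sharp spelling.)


Working:
D4: chromatic position 2 in octave 4 → absolute = 4×12 + 2 = 50
Transpose up 13: 50 + 13 = 63
63 = 5×12 + 3 → D# in octave 5
Result = D#5


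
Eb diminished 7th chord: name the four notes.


Diminished 7th chord = root + minor 3rd + diminished 5th + diminished 7th
Seventh chords stack in thirds, so the letter names are E-G-B-D
Root: Eb
Minor 3rd above Eb: Gb
Diminished 5th above Eb: Bbb
Diminished 7th above Eb: Dbb
Chord = Eb Gb Bbb Dbb


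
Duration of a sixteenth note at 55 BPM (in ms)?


Let's work it out.
One quarter-note beat = 60000 / BPM = 60000 / 55 ms
Sixteenth note = 1/4 × quarter note
Duration = 1/4 × 60000 / 55 = 15000 / 55
= 272.7 ms


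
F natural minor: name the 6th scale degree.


Working:
Natural minor scale pattern: W-H-W-W-H-W-W (2-1-2-2-1-2-2 semitones)
Starting from F:
  F + 2 semitones → G
  G + 1 semitone → Ab
  Ab + 2 semitones → Bb
  Bb + 2 semitones → C
  C + 1 semitone → Db
  Db + 2 semitones → Eb
  Eb + 2 semitones → F
Scale: F G Ab Bb C Db Eb
Degree 6 = Db


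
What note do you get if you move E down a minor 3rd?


Step by step:
minor 3rd: 3 letter names, 3 semitones
Letter: E - 2 → C
Pitch: E - 3 semitones, spelled as a C → C#
= C#


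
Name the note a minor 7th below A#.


Step by step:
A 7th spans 7 letter names, so from A we land on B
A minor 7th = 10 semitones below A#
Spell B at that pitch: B#
= B#


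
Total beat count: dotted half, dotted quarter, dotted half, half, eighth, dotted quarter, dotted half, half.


Beat values:
  dotted half = 3 beats
  dotted quarter = 1.5 beats
  dotted half = 3 beats
  half = 2 beats
  eighth = 0.5 beats
  dotted quarter = 1.5 beats
  dotted half = 3 beats
  half = 2 beats
Sum = 3 + 1.5 + 3 + 2 + 0.5 + 1.5 + 3 + 2
= 16.5 beats


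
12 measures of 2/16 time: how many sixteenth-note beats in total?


Time signature 2/16: the bottom number 16 means the sixteenth note gets one count
The top number 2 means 2 sixteenth-note beats per measure
Total = 2 × 12 measures
= 24 sixteenth-note beats


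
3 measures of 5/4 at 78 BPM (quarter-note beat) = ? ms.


Quarter-note beat duration = 60000 / 78 ms
Beats per measure (5/4) = 5
One measure = 5 × 60000 / 78 = 300000 / 78 ms
3 measures = 3 × 300000 / 78 = 900000 / 78
= 11538.5 ms


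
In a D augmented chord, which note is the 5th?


Working:
Augmented triad = root + major 3rd (4 semitones) + augmented 5th (8 semitones)
A triad on D stacks thirds, so the chord tones use letter names D-F-A
Root: D
Major 3rd above D: F#
Augmented 5th above D: A#
The 5th = A#


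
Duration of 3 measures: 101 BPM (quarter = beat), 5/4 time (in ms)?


Step by step:
Quarter-note beat duration = 60000 / 101 ms
Beats per measure (5/4) = 5
One measure = 5 × 60000 / 101 = 300000 / 101 ms
3 measures = 3 × 300000 / 101 = 900000 / 101
= 8910.9 ms


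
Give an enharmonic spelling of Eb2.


Enharmonic notes sound the same pitch but are spelled with different letter names
Eb and D# name the same pitch class
= D#2


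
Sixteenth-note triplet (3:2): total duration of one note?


Let's work it out.
Triplet: 3 notes occupy the space of 2 sixteenth notes
Space = 2 × 1/4 = 1/2 beats
Each triplet note = 1/2 / 3 = 1/6 beats
= 1/6 beats


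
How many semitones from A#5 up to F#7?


Let's work it out.
Absolute semitone position = octave×12 + chromatic position
A#5: 5×12 + 10 = 70
F#7: 7×12 + 6 = 90
Difference = 90 - 70 = 20
= 20 semitones


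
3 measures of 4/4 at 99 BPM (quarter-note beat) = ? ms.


Solution.
Quarter-note beat duration = 60000 / 99 ms
Beats per measure (4/4) = 4
One measure = 4 × 60000 / 99 = 240000 / 99 ms
3 measures = 3 × 240000 / 99 = 720000 / 99
= 7272.7 ms


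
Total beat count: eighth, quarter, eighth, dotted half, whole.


Let's work it out.
Beat values:
  eighth = 0.5 beats
  quarter = 1 beat
  eighth = 0.5 beats
  dotted half = 3 beats
  whole = 4 beats
Sum = 0.5 + 1 + 0.5 + 3 + 4
= 9 beats


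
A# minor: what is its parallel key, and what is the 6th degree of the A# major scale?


Let's work it out.
Parallel keys share the same tonic but differ in mode
A# minor → parallel is A# major
A# major scale: A# B# C## D# E# F## G##
= A# major; 6th degree = F##


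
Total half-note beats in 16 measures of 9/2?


Reasoning:
Time signature 9/2: the bottom number 2 means the half note gets one count
The top number 9 means 9 half-note beats per measure
Total = 9 × 16 measures
= 144 half-note beats


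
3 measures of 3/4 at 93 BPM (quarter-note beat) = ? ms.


Quarter-note beat duration = 60000 / 93 ms
Beats per measure (3/4) = 3
One measure = 3 × 60000 / 93 = 180000 / 93 ms
3 measures = 3 × 180000 / 93 = 540000 / 93
= 5806.5 ms


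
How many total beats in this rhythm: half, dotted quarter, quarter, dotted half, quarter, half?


Reasoning:
Beat values:
  half = 2 beats
  dotted quarter = 1.5 beats
  quarter = 1 beat
  dotted half = 3 beats
  quarter = 1 beat
  half = 2 beats
Sum = 2 + 1.5 + 1 + 3 + 1 + 2
= 10.5 beats


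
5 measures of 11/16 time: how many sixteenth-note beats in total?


Working:
Time signature 11/16: the bottom number 16 means the sixteenth note gets one count
The top number 11 means 11 sixteenth-note beats per measure
Total = 11 × 5 measures
= 55 sixteenth-note beats


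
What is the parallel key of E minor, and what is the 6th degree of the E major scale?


Let's work it out.
Parallel keys share the same tonic but differ in mode
E minor → parallel is E major
E major scale: E F# G# A B C# D#
= E major; 6th degree = C#


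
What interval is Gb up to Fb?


Letter names: G → F spans 7 letter names → a 7th
Semitones: Gb → Fb = 10 half-steps
A 7th of 10 semitones is a minor 7th
= minor 7th


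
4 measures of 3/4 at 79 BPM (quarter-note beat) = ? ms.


Step by step:
Quarter-note beat duration = 60000 / 79 ms
Beats per measure (3/4) = 3
One measure = 3 × 60000 / 79 = 180000 / 79 ms
4 measures = 4 × 180000 / 79 = 720000 / 79
= 9113.9 ms


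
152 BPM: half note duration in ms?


Reasoning:
One quarter-note beat = 60000 / BPM = 60000 / 152 ms
Half note = 2 × quarter note
Duration = 2 × 60000 / 152 = 120000 / 152
= 789.5 ms


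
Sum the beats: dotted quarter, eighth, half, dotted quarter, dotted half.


Beat values:
  dotted quarter = 1.5 beats
  eighth = 0.5 beats
  half = 2 beats
  dotted quarter = 1.5 beats
  dotted half = 3 beats
Sum = 1.5 + 0.5 + 2 + 1.5 + 3
= 8.5 beats


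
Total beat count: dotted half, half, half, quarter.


Working:
Beat values:
  dotted half = 3 beats
  half = 2 beats
  half = 2 beats
  quarter = 1 beat
Sum = 3 + 2 + 2 + 1
= 8 beats


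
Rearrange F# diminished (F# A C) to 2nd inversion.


Root position: F# A C
2nd inversion: move root and 3rd up an octave
Bass note: C
Notes (bottom to top) = C F# A


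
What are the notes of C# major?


Step by step:
Major scale pattern: W-W-H-W-W-W-H (2-2-1-2-2-2-1 semitones)
Starting from C#:
  C# + 2 semitones → D#
  D# + 2 semitones → E#
  E# + 1 semitone → F#
  F# + 2 semitones → G#
  G# + 2 semitones → A#
  A# + 2 semitones → B#
  B# + 1 semitone → C#
Scale = C# D# E# F# G# A# B#


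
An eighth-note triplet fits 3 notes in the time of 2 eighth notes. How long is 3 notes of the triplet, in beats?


Solution.
Triplet: 3 notes occupy the space of 2 eighth notes
Space = 2 × 1/2 = 1 beat
Each triplet note = 1 / 3 = 1/3 beats
3 notes = 3 × 1/3 = 1
= 1 beat


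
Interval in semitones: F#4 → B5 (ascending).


Solution.
Absolute semitone position = octave×12 + chromatic position
F#4: 4×12 + 6 = 54
B5: 5×12 + 11 = 71
Difference = 71 - 54 = 17
= 17 semitones


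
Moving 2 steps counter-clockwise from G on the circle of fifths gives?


Let's work it out.
Each counter-clockwise step moves down a perfect 5th (= up a perfect 4th)
From G: G → C → F
= F


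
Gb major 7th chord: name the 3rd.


Let's work it out.
Major 7th chord = root + major 3rd + perfect 5th + major 7th
Seventh chords stack in thirds, so the letter names are G-B-D-F
Root: Gb
Major 3rd above Gb: Bb
Perfect 5th above Gb: Db
Major 7th above Gb: F
The 3rd = Bb


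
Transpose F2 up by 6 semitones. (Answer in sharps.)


Solution.
F2: chromatic position 5 in octave 2 → absolute = 2×12 + 5 = 29
Transpose up 6: 29 + 6 = 35
35 = 2×12 + 11 → B in octave 2
Result = B2


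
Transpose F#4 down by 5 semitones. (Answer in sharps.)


Step by step:
F#4: chromatic position 6 in octave 4 → absolute = 4×12 + 6 = 54
Transpose down 5: 54 - 5 = 49
49 = 4×12 + 1 → C# in octave 4
Result = C#4


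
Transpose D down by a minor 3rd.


Working:
minor 3rd: 3 letter names, 3 semitones
Letter: D - 2 → B
Pitch: D - 3 semitones, spelled as a B → B
= B


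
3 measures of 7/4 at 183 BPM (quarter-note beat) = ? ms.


Step by step:
Quarter-note beat duration = 60000 / 183 ms
Beats per measure (7/4) = 7
One measure = 7 × 60000 / 183 = 420000 / 183 ms
3 measures = 3 × 420000 / 183 = 1260000 / 183
= 6885.2 ms


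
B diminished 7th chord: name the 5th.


Step by step:
Diminished 7th chord = root + minor 3rd + diminished 5th + diminished 7th
Seventh chords stack in thirds, so the letter names are B-D-F-A
Root: B
Minor 3rd above B: D
Diminished 5th above B: F
Diminished 7th above B: Ab
The 5th = F


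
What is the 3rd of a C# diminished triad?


Solution.
Diminished triad = root + minor 3rd (3 semitones) + diminished 5th (6 semitones)
A triad on C# stacks thirds, so the chord tones use letter names C-E-G
Root: C#
Minor 3rd above C#: E
Diminished 5th above C#: G
The 3rd = E


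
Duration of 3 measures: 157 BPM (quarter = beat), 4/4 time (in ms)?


Reasoning:
Quarter-note beat duration = 60000 / 157 ms
Beats per measure (4/4) = 4
One measure = 4 × 60000 / 157 = 240000 / 157 ms
3 measures = 3 × 240000 / 157 = 720000 / 157
= 4586.0 ms


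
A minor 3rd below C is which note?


Let's work it out.
A 3rd spans 3 letter names, so from C we land on A
A minor 3rd = 3 semitones below C
Spell A at that pitch: A
= A


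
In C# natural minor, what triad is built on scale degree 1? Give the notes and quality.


Reasoning:
C# natural minor scale: C# D# E F# G# A B
Diatonic triad on degree 1 stacks scale notes 1, 3, 5: C# E G#
C#→E = 3 semitones; C#→G# = 7 semitones → minor triad
= C# E G# (minor)


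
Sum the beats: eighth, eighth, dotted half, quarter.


Step by step:
Beat values:
  eighth = 0.5 beats
  eighth = 0.5 beats
  dotted half = 3 beats
  quarter = 1 beat
Sum = 0.5 + 0.5 + 3 + 1
= 5 beats


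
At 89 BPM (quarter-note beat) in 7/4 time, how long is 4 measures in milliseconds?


Quarter-note beat duration = 60000 / 89 ms
Beats per measure (7/4) = 7
One measure = 7 × 60000 / 89 = 420000 / 89 ms
4 measures = 4 × 420000 / 89 = 1680000 / 89
= 18876.4 ms


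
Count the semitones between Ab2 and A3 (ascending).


Absolute semitone position = octave×12 + chromatic position
Ab2: 2×12 + 8 = 32
A3: 3×12 + 9 = 45
Difference = 45 - 32 = 13
= 13 semitones


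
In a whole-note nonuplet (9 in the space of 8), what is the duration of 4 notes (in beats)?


Working:
Nonuplet: 9 notes occupy the space of 8 whole notes
Space = 8 × 4 = 32 beats
Each nonuplet note = 32 / 9 = 32/9 beats
4 notes = 4 × 32/9 = 128/9
= 128/9 beats


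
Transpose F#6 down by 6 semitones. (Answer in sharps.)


F#6: chromatic position 6 in octave 6 → absolute = 6×12 + 6 = 78
Transpose down 6: 78 - 6 = 72
72 = 6×12 + 0 → C in octave 6
Result = C6


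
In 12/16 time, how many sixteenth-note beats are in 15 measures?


Step by step:
Time signature 12/16: the bottom number 16 means the sixteenth note gets one count
The top number 12 means 12 sixteenth-note beats per measure
Total = 12 × 15 measures
= 180 sixteenth-note beats


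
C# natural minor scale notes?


Working:
Natural minor scale pattern: W-H-W-W-H-W-W (2-1-2-2-1-2-2 semitones)
Starting from C#:
  C# + 2 semitones → D#
  D# + 1 semitone → E
  E + 2 semitones → F#
  F# + 2 semitones → G#
  G# + 1 semitone → A
  A + 2 semitones → B
  B + 2 semitones → C#
Scale = C# D# E F# G# A B


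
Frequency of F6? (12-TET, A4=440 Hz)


f = 440 × 2^(n/12) where n = semitones from A4
F6: 20 semitones from A4
f = 440 × 2^(20/12)
f = 1396.91 Hz


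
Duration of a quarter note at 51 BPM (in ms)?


Let's work it out.
One quarter-note beat = 60000 / BPM = 60000 / 51 ms
Duration = 60000 / 51
= 1176.5 ms


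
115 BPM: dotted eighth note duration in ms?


Step by step:
One quarter-note beat = 60000 / BPM = 60000 / 115 ms
Dotted eighth note = 3/4 × quarter note
Duration = 3/4 × 60000 / 115 = 45000 / 115
= 391.3 ms


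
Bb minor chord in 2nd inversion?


Root position: Bb Db F
2nd inversion: move root and 3rd up an octave
Bass note: F
Notes (bottom to top) = F Bb Db


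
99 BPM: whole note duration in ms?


Step by step:
One quarter-note beat = 60000 / BPM = 60000 / 99 ms
Whole note = 4 × quarter note
Duration = 4 × 60000 / 99 = 240000 / 99
= 2424.2 ms


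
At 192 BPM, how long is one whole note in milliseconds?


Reasoning:
One quarter-note beat = 60000 / BPM = 60000 / 192 ms
Whole note = 4 × quarter note
Duration = 4 × 60000 / 192 = 240000 / 192
= 1250.0 ms


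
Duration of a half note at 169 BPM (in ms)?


Let's work it out.
One quarter-note beat = 60000 / BPM = 60000 / 169 ms
Half note = 2 × quarter note
Duration = 2 × 60000 / 169 = 120000 / 169
= 710.1 ms


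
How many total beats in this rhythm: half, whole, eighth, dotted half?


Beat values:
  half = 2 beats
  whole = 4 beats
  eighth = 0.5 beats
  dotted half = 3 beats
Sum = 2 + 4 + 0.5 + 3
= 9.5 beats


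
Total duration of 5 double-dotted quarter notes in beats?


Base quarter note = 1 beat
Dot 1 adds half the previous value: +1/2
Dot 2 adds half the previous value: +1/4
One double-dotted quarter = 1 + 1/2 + 1/4 = 7/4
5 of them = 5 × 7/4 = 35/4
= 35/4 beats


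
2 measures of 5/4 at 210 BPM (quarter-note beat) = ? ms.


Quarter-note beat duration = 60000 / 210 ms
Beats per measure (5/4) = 5
One measure = 5 × 60000 / 210 = 300000 / 210 ms
2 measures = 2 × 300000 / 210 = 600000 / 210
= 2857.1 ms


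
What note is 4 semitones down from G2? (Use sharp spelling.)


Step by step:
G2: chromatic position 7 in octave 2 → absolute = 2×12 + 7 = 31
Transpose down 4: 31 - 4 = 27
27 = 2×12 + 3 → D# in octave 2
Result = D#2


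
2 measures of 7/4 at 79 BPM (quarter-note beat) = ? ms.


Solution.
Quarter-note beat duration = 60000 / 79 ms
Beats per measure (7/4) = 7
One measure = 7 × 60000 / 79 = 420000 / 79 ms
2 measures = 2 × 420000 / 79 = 840000 / 79
= 10632.9 ms


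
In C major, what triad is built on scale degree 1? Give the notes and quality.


C major scale: C D E F G A B
Diatonic triad on degree 1 stacks scale notes 1, 3, 5: C E G
C→E = 4 semitones; C→G = 7 semitones → major triad
= C E G (major)


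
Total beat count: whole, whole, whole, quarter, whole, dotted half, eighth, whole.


Working:
Beat values:
  whole = 4 beats
  whole = 4 beats
  whole = 4 beats
  quarter = 1 beat
  whole = 4 beats
  dotted half = 3 beats
  eighth = 0.5 beats
  whole = 4 beats
Sum = 4 + 4 + 4 + 1 + 4 + 3 + 0.5 + 4
= 24.5 beats


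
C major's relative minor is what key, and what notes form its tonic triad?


Reasoning:
The relative minor shares the major's key signature and starts on its 6th degree
6th degree = a major 6th above the tonic; a major 6th above C is A
→ relative minor of C major is A minor
Tonic triad of A minor = root + minor 3rd + perfect 5th = A C E
= A minor; triad = A C E


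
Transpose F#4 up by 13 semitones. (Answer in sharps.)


Reasoning:
F#4: chromatic position 6 in octave 4 → absolute = 4×12 + 6 = 54
Transpose up 13: 54 + 13 = 67
67 = 5×12 + 7 → G in octave 5
Result = G5


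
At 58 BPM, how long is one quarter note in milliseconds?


One quarter-note beat = 60000 / BPM = 60000 / 58 ms
Duration = 60000 / 58
= 1034.5 ms


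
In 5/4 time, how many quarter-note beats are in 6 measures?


Step by step:
Time signature 5/4: the bottom number 4 means the quarter note gets one count
The top number 5 means 5 quarter-note beats per measure
Total = 5 × 6 measures
= 30 quarter-note beats


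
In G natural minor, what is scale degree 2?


Natural minor scale pattern: W-H-W-W-H-W-W (2-1-2-2-1-2-2 semitones)
Starting from G:
  G + 2 semitones → A
  A + 1 semitone → Bb
  Bb + 2 semitones → C
  C + 2 semitones → D
  D + 1 semitone → Eb
  Eb + 2 semitones → F
  F + 2 semitones → G
Scale: G A Bb C D Eb F
Degree 2 = A


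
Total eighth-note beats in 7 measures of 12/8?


Solution.
Time signature 12/8: the bottom number 8 means the eighth note gets one count
The top number 12 means 12 eighth-note beats per measure
Total = 12 × 7 measures
= 84 eighth-note beats


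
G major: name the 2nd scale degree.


Reasoning:
Major scale pattern: W-W-H-W-W-W-H (2-2-1-2-2-2-1 semitones)
Starting from G:
  G + 2 semitones → A
  A + 2 semitones → B
  B + 1 semitone → C
  C + 2 semitones → D
  D + 2 semitones → E
  E + 2 semitones → F#
  F# + 1 semitone → G
Scale: G A B C D E F#
Degree 2 = A


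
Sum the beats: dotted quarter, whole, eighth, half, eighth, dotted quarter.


Reasoning:
Beat values:
  dotted quarter = 1.5 beats
  whole = 4 beats
  eighth = 0.5 beats
  half = 2 beats
  eighth = 0.5 beats
  dotted quarter = 1.5 beats
Sum = 1.5 + 4 + 0.5 + 2 + 0.5 + 1.5
= 10 beats


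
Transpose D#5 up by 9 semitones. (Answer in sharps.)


Reasoning:
D#5: chromatic position 3 in octave 5 → absolute = 5×12 + 3 = 63
Transpose up 9: 63 + 9 = 72
72 = 6×12 + 0 → C in octave 6
Result = C6


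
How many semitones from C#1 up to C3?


Absolute semitone position = octave×12 + chromatic position
C#1: 1×12 + 1 = 13
C3: 3×12 + 0 = 36
Difference = 36 - 13 = 23
= 23 semitones


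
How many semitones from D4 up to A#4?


Step by step:
Absolute semitone position = octave×12 + chromatic position
D4: 4×12 + 2 = 50
A#4: 4×12 + 10 = 58
Difference = 58 - 50 = 8
= 8 semitones


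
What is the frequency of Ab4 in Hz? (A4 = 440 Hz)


Reasoning:
f = 440 × 2^(n/12) where n = semitones from A4
Ab4: -1 semitones from A4
f = 440 × 2^(-1/12)
f = 415.30 Hz


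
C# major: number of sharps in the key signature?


Step by step:
Sharp major keys follow the circle of fifths: C(0), G(1), D(2), A(3), E(4), B(5), F#(6), C#(7)
C# major has 7 sharps
Order of sharps: F# C# G# D# A# E# B# → first 7: F#, C#, G#, D#, A#, E#, B#
= 7 sharps


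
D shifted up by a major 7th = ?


Solution.
major 7th: 7 letter names, 11 semitones
Letter: D + 6 → C
Pitch: D + 11 semitones, spelled as a C → C#
= C#


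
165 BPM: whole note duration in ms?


One quarter-note beat = 60000 / BPM = 60000 / 165 ms
Whole note = 4 × quarter note
Duration = 4 × 60000 / 165 = 240000 / 165
= 1454.5 ms


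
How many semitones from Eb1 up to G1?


Solution.
Absolute semitone position = octave×12 + chromatic position
Eb1: 1×12 + 3 = 15
G1: 1×12 + 7 = 19
Difference = 19 - 15 = 4
= 4 semitones


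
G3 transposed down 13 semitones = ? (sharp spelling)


Solution.
G3: chromatic position 7 in octave 3 → absolute = 3×12 + 7 = 43
Transpose down 13: 43 - 13 = 30
30 = 2×12 + 6 → F# in octave 2
Result = F#2


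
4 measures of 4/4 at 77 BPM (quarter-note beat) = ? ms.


Solution.
Quarter-note beat duration = 60000 / 77 ms
Beats per measure (4/4) = 4
One measure = 4 × 60000 / 77 = 240000 / 77 ms
4 measures = 4 × 240000 / 77 = 960000 / 77
= 12467.5 ms


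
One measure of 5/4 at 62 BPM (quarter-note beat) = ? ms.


Working:
Quarter-note beat duration = 60000 / 62 ms
Beats per measure (5/4) = 5
One measure = 5 × 60000 / 62 = 300000 / 62 ms
= 4838.7 ms


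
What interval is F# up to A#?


Step by step:
Letter names: F → A spans 3 letter names → a 3rd
Semitones: F# → A# = 4 half-steps
A 3rd of 4 semitones is a major 3rd
= major 3rd


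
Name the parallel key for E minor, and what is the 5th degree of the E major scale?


Parallel keys share the same tonic but differ in mode
E minor → parallel is E major
E major scale: E F# G# A B C# D#
= E major; 5th degree = B


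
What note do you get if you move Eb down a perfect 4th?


perfect 4th: 4 letter names, 5 semitones
Letter: E - 3 → B
Pitch: Eb - 5 semitones, spelled as a B → Bb
= Bb


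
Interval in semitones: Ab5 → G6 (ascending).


Absolute semitone position = octave×12 + chromatic position
Ab5: 5×12 + 8 = 68
G6: 6×12 + 7 = 79
Difference = 79 - 68 = 11
= 11 semitones


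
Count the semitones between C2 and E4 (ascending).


Working:
Absolute semitone position = octave×12 + chromatic position
C2: 2×12 + 0 = 24
E4: 4×12 + 4 = 52
Difference = 52 - 24 = 28
= 28 semitones


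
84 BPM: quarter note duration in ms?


Working:
One quarter-note beat = 60000 / BPM = 60000 / 84 ms
Duration = 60000 / 84
= 714.3 ms


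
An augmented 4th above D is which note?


Step by step:
A 4th spans 4 letter names, so from D we land on G
An augmented 4th = 6 semitones above D
Spell G at that pitch: G#
= G#


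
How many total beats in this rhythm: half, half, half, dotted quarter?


Solution.
Beat values:
  half = 2 beats
  half = 2 beats
  half = 2 beats
  dotted quarter = 1.5 beats
Sum = 2 + 2 + 2 + 1.5
= 7.5 beats


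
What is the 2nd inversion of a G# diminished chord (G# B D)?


Solution.
Root position: G# B D
2nd inversion: move root and 3rd up an octave
Bass note: D
Notes (bottom to top) = D G# B


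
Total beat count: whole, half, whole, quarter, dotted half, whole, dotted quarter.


Beat values:
  whole = 4 beats
  half = 2 beats
  whole = 4 beats
  quarter = 1 beat
  dotted half = 3 beats
  whole = 4 beats
  dotted quarter = 1.5 beats
Sum = 4 + 2 + 4 + 1 + 3 + 4 + 1.5
= 19.5 beats


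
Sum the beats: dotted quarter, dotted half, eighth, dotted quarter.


Step by step:
Beat values:
  dotted quarter = 1.5 beats
  dotted half = 3 beats
  eighth = 0.5 beats
  dotted quarter = 1.5 beats
Sum = 1.5 + 3 + 0.5 + 1.5
= 6.5 beats


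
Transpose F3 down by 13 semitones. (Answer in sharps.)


F3: chromatic position 5 in octave 3 → absolute = 3×12 + 5 = 41
Transpose down 13: 41 - 13 = 28
28 = 2×12 + 4 → E in octave 2
Result = E2


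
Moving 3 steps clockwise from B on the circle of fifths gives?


Solution.
Each clockwise step on the circle of fifths moves up a perfect 5th
From B: B → F#/Gb → Db → Ab
= Ab


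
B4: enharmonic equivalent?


Step by step:
Enharmonic notes sound the same pitch but are spelled with different letter names
B and A## name the same pitch class
= A##4


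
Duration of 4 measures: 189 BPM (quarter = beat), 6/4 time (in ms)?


Step by step:
Quarter-note beat duration = 60000 / 189 ms
Beats per measure (6/4) = 6
One measure = 6 × 60000 / 189 = 360000 / 189 ms
4 measures = 4 × 360000 / 189 = 1440000 / 189
= 7619.0 ms


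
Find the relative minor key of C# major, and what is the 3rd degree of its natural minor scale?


The relative minor shares the major's key signature and starts on its 6th degree
6th degree = a major 6th above the tonic; a major 6th above C# is A#
→ relative minor of C# major is A# minor
A# natural minor scale: A# B# C# D# E# F# G#
= A# minor; 3rd degree = C#


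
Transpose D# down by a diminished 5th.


Working:
diminished 5th: 5 letter names, 6 semitones
Letter: D - 4 → G
Pitch: D# - 6 semitones, spelled as a G → G##
= G##


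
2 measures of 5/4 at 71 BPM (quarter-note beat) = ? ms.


Let's work it out.
Quarter-note beat duration = 60000 / 71 ms
Beats per measure (5/4) = 5
One measure = 5 × 60000 / 71 = 300000 / 71 ms
2 measures = 2 × 300000 / 71 = 600000 / 71
= 8450.7 ms


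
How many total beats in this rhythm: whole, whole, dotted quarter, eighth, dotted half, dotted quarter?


Reasoning:
Beat values:
  whole = 4 beats
  whole = 4 beats
  dotted quarter = 1.5 beats
  eighth = 0.5 beats
  dotted half = 3 beats
  dotted quarter = 1.5 beats
Sum = 4 + 4 + 1.5 + 0.5 + 3 + 1.5
= 14.5 beats


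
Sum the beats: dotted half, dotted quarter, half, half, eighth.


Beat values:
  dotted half = 3 beats
  dotted quarter = 1.5 beats
  half = 2 beats
  half = 2 beats
  eighth = 0.5 beats
Sum = 3 + 1.5 + 2 + 2 + 0.5
= 9 beats


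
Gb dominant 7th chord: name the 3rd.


Let's work it out.
Dominant 7th chord = root + major 3rd + perfect 5th + minor 7th
Seventh chords stack in thirds, so the letter names are G-B-D-F
Root: Gb
Major 3rd above Gb: Bb
Perfect 5th above Gb: Db
Minor 7th above Gb: Fb
The 3rd = Bb


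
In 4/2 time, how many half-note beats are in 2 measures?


Let's work it out.
Time signature 4/2: the bottom number 2 means the half note gets one count
The top number 4 means 4 half-note beats per measure
Total = 4 × 2 measures
= 8 half-note beats


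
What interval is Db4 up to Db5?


Working:
Letter names: D → D spans 8 letter names → an octave
Semitones: Db4 → Db5 = 12 half-steps
An octave of 12 semitones is a perfect octave
= perfect octave


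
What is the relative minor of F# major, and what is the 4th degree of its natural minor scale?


Step by step:
The relative minor shares the major's key signature and starts on its 6th degree
6th degree = a major 6th above the tonic; a major 6th above F# is D#
→ relative minor of F# major is D# minor
D# natural minor scale: D# E# F# G# A# B C#
= D# minor; 4th degree = G#


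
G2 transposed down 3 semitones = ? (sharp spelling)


Working:
G2: chromatic position 7 in octave 2 → absolute = 2×12 + 7 = 31
Transpose down 3: 31 - 3 = 28
28 = 2×12 + 4 → E in octave 2
Result = E2


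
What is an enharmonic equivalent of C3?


Solution.
Enharmonic notes sound the same pitch but are spelled with different letter names
C and B# name the same pitch class
Octave numbers change at C, so C3 = B#2
= B#2


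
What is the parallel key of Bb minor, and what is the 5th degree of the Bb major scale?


Step by step:
Parallel keys share the same tonic but differ in mode
Bb minor → parallel is Bb major
Bb major scale: Bb C D Eb F G A
= Bb major; 5th degree = F


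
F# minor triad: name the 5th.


Let's work it out.
Minor triad = root + minor 3rd (3 semitones) + perfect 5th (7 semitones)
A triad on F# stacks thirds, so the chord tones use letter names F-A-C
Root: F#
Minor 3rd above F#: A
Perfect 5th above F#: C#
The 5th = C#


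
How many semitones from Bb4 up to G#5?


Reasoning:
Absolute semitone position = octave×12 + chromatic position
Bb4: 4×12 + 10 = 58
G#5: 5×12 + 8 = 68
Difference = 68 - 58 = 10
= 10 semitones


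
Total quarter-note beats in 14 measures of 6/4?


Reasoning:
Time signature 6/4: the bottom number 4 means the quarter note gets one count
The top number 6 means 6 quarter-note beats per measure
Total = 6 × 14 measures
= 84 quarter-note beats


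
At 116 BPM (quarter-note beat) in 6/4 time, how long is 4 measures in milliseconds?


Step by step:
Quarter-note beat duration = 60000 / 116 ms
Beats per measure (6/4) = 6
One measure = 6 × 60000 / 116 = 360000 / 116 ms
4 measures = 4 × 360000 / 116 = 1440000 / 116
= 12413.8 ms


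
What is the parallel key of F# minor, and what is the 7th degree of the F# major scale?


Reasoning:
Parallel keys share the same tonic but differ in mode
F# minor → parallel is F# major
F# major scale: F# G# A# B C# D# E#
= F# major; 7th degree = E#


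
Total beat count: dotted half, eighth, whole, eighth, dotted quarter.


Reasoning:
Beat values:
  dotted half = 3 beats
  eighth = 0.5 beats
  whole = 4 beats
  eighth = 0.5 beats
  dotted quarter = 1.5 beats
Sum = 3 + 0.5 + 4 + 0.5 + 1.5
= 9.5 beats


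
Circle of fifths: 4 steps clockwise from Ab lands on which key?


Let's work it out.
Each clockwise step on the circle of fifths moves up a perfect 5th
From Ab: Ab → Eb → Bb → F → C
= C


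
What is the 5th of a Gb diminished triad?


Diminished triad = root + minor 3rd (3 semitones) + diminished 5th (6 semitones)
A triad on Gb stacks thirds, so the chord tones use letter names G-B-D
Root: Gb
Minor 3rd above Gb: Bbb
Diminished 5th above Gb: Dbb
The 5th = Dbb


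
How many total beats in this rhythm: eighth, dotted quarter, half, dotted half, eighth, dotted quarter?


Reasoning:
Beat values:
  eighth = 0.5 beats
  dotted quarter = 1.5 beats
  half = 2 beats
  dotted half = 3 beats
  eighth = 0.5 beats
  dotted quarter = 1.5 beats
Sum = 0.5 + 1.5 + 2 + 3 + 0.5 + 1.5
= 9 beats
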